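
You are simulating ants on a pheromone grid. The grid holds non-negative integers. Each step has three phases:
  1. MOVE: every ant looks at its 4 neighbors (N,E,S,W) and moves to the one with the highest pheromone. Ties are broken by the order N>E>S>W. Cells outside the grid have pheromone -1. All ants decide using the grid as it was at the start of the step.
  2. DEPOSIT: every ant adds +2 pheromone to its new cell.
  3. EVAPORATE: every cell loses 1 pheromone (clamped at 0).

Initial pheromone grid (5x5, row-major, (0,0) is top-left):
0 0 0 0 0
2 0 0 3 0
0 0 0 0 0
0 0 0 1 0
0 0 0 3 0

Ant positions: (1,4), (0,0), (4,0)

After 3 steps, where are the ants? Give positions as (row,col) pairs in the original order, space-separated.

Step 1: ant0:(1,4)->W->(1,3) | ant1:(0,0)->S->(1,0) | ant2:(4,0)->N->(3,0)
  grid max=4 at (1,3)
Step 2: ant0:(1,3)->N->(0,3) | ant1:(1,0)->N->(0,0) | ant2:(3,0)->N->(2,0)
  grid max=3 at (1,3)
Step 3: ant0:(0,3)->S->(1,3) | ant1:(0,0)->S->(1,0) | ant2:(2,0)->N->(1,0)
  grid max=5 at (1,0)

(1,3) (1,0) (1,0)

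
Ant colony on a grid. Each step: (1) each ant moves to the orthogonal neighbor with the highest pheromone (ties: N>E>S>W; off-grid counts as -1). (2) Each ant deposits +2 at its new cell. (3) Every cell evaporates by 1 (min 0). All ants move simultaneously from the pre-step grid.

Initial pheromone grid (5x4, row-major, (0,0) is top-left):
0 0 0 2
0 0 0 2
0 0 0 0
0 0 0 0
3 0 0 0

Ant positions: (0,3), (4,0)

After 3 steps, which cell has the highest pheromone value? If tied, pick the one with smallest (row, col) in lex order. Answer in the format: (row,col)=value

Answer: (1,3)=3

Derivation:
Step 1: ant0:(0,3)->S->(1,3) | ant1:(4,0)->N->(3,0)
  grid max=3 at (1,3)
Step 2: ant0:(1,3)->N->(0,3) | ant1:(3,0)->S->(4,0)
  grid max=3 at (4,0)
Step 3: ant0:(0,3)->S->(1,3) | ant1:(4,0)->N->(3,0)
  grid max=3 at (1,3)
Final grid:
  0 0 0 1
  0 0 0 3
  0 0 0 0
  1 0 0 0
  2 0 0 0
Max pheromone 3 at (1,3)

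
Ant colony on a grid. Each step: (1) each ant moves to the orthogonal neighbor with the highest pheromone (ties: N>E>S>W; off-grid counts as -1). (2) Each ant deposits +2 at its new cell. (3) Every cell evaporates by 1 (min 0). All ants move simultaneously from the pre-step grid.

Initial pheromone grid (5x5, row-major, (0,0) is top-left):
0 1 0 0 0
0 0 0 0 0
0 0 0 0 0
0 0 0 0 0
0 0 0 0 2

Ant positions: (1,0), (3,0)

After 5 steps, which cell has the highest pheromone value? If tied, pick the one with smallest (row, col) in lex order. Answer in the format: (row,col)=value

Step 1: ant0:(1,0)->N->(0,0) | ant1:(3,0)->N->(2,0)
  grid max=1 at (0,0)
Step 2: ant0:(0,0)->E->(0,1) | ant1:(2,0)->N->(1,0)
  grid max=1 at (0,1)
Step 3: ant0:(0,1)->E->(0,2) | ant1:(1,0)->N->(0,0)
  grid max=1 at (0,0)
Step 4: ant0:(0,2)->E->(0,3) | ant1:(0,0)->E->(0,1)
  grid max=1 at (0,1)
Step 5: ant0:(0,3)->E->(0,4) | ant1:(0,1)->E->(0,2)
  grid max=1 at (0,2)
Final grid:
  0 0 1 0 1
  0 0 0 0 0
  0 0 0 0 0
  0 0 0 0 0
  0 0 0 0 0
Max pheromone 1 at (0,2)

Answer: (0,2)=1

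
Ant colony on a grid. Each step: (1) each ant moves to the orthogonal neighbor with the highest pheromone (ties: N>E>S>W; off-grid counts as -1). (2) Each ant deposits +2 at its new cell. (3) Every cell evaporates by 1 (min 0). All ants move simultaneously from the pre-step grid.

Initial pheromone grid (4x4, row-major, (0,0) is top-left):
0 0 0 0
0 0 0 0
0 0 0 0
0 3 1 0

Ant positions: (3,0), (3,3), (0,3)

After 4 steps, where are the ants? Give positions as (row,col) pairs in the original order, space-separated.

Step 1: ant0:(3,0)->E->(3,1) | ant1:(3,3)->W->(3,2) | ant2:(0,3)->S->(1,3)
  grid max=4 at (3,1)
Step 2: ant0:(3,1)->E->(3,2) | ant1:(3,2)->W->(3,1) | ant2:(1,3)->N->(0,3)
  grid max=5 at (3,1)
Step 3: ant0:(3,2)->W->(3,1) | ant1:(3,1)->E->(3,2) | ant2:(0,3)->S->(1,3)
  grid max=6 at (3,1)
Step 4: ant0:(3,1)->E->(3,2) | ant1:(3,2)->W->(3,1) | ant2:(1,3)->N->(0,3)
  grid max=7 at (3,1)

(3,2) (3,1) (0,3)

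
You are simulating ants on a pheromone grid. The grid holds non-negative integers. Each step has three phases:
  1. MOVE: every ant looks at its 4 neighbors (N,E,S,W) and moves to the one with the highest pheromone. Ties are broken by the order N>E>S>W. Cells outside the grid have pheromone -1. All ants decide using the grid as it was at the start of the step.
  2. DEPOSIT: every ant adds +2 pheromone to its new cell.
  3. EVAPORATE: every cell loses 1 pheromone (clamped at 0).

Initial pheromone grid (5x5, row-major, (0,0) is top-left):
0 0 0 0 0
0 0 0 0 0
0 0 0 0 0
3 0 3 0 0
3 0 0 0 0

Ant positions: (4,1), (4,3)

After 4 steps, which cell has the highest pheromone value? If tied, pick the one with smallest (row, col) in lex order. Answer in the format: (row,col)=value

Step 1: ant0:(4,1)->W->(4,0) | ant1:(4,3)->N->(3,3)
  grid max=4 at (4,0)
Step 2: ant0:(4,0)->N->(3,0) | ant1:(3,3)->W->(3,2)
  grid max=3 at (3,0)
Step 3: ant0:(3,0)->S->(4,0) | ant1:(3,2)->N->(2,2)
  grid max=4 at (4,0)
Step 4: ant0:(4,0)->N->(3,0) | ant1:(2,2)->S->(3,2)
  grid max=3 at (3,0)
Final grid:
  0 0 0 0 0
  0 0 0 0 0
  0 0 0 0 0
  3 0 3 0 0
  3 0 0 0 0
Max pheromone 3 at (3,0)

Answer: (3,0)=3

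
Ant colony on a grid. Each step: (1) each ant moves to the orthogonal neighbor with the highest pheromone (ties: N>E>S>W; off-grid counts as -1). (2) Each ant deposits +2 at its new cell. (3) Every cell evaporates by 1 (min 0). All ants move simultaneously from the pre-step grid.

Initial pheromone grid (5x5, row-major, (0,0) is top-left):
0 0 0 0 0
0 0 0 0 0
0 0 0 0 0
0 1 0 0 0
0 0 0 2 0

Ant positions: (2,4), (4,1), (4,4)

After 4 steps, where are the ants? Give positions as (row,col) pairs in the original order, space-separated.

Step 1: ant0:(2,4)->N->(1,4) | ant1:(4,1)->N->(3,1) | ant2:(4,4)->W->(4,3)
  grid max=3 at (4,3)
Step 2: ant0:(1,4)->N->(0,4) | ant1:(3,1)->N->(2,1) | ant2:(4,3)->N->(3,3)
  grid max=2 at (4,3)
Step 3: ant0:(0,4)->S->(1,4) | ant1:(2,1)->S->(3,1) | ant2:(3,3)->S->(4,3)
  grid max=3 at (4,3)
Step 4: ant0:(1,4)->N->(0,4) | ant1:(3,1)->N->(2,1) | ant2:(4,3)->N->(3,3)
  grid max=2 at (4,3)

(0,4) (2,1) (3,3)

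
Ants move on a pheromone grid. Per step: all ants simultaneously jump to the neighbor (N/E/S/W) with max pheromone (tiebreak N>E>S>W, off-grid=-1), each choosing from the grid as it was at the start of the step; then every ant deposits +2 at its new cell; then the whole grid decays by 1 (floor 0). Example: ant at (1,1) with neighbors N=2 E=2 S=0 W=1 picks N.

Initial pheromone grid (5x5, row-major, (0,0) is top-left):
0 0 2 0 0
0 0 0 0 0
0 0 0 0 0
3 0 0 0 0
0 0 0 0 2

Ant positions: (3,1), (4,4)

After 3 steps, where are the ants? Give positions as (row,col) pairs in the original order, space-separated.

Step 1: ant0:(3,1)->W->(3,0) | ant1:(4,4)->N->(3,4)
  grid max=4 at (3,0)
Step 2: ant0:(3,0)->N->(2,0) | ant1:(3,4)->S->(4,4)
  grid max=3 at (3,0)
Step 3: ant0:(2,0)->S->(3,0) | ant1:(4,4)->N->(3,4)
  grid max=4 at (3,0)

(3,0) (3,4)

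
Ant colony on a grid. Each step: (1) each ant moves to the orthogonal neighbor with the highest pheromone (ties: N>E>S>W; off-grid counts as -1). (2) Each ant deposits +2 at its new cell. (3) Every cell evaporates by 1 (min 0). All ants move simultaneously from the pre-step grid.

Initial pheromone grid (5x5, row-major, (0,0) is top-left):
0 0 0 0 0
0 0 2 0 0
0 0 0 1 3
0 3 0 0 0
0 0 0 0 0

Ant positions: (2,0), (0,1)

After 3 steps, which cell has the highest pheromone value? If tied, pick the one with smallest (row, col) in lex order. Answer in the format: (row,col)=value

Answer: (0,1)=1

Derivation:
Step 1: ant0:(2,0)->N->(1,0) | ant1:(0,1)->E->(0,2)
  grid max=2 at (2,4)
Step 2: ant0:(1,0)->N->(0,0) | ant1:(0,2)->S->(1,2)
  grid max=2 at (1,2)
Step 3: ant0:(0,0)->E->(0,1) | ant1:(1,2)->N->(0,2)
  grid max=1 at (0,1)
Final grid:
  0 1 1 0 0
  0 0 1 0 0
  0 0 0 0 0
  0 0 0 0 0
  0 0 0 0 0
Max pheromone 1 at (0,1)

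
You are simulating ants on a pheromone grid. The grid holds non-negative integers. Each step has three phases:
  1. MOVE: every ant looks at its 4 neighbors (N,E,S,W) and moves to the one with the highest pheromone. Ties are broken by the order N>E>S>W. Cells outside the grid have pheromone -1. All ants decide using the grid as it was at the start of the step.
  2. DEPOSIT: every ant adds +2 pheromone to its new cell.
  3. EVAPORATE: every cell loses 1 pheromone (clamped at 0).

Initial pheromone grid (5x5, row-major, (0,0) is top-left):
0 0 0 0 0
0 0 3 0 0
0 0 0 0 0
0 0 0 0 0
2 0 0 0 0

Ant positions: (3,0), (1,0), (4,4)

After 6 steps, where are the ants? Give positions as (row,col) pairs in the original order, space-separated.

Step 1: ant0:(3,0)->S->(4,0) | ant1:(1,0)->N->(0,0) | ant2:(4,4)->N->(3,4)
  grid max=3 at (4,0)
Step 2: ant0:(4,0)->N->(3,0) | ant1:(0,0)->E->(0,1) | ant2:(3,4)->N->(2,4)
  grid max=2 at (4,0)
Step 3: ant0:(3,0)->S->(4,0) | ant1:(0,1)->E->(0,2) | ant2:(2,4)->N->(1,4)
  grid max=3 at (4,0)
Step 4: ant0:(4,0)->N->(3,0) | ant1:(0,2)->E->(0,3) | ant2:(1,4)->N->(0,4)
  grid max=2 at (4,0)
Step 5: ant0:(3,0)->S->(4,0) | ant1:(0,3)->E->(0,4) | ant2:(0,4)->W->(0,3)
  grid max=3 at (4,0)
Step 6: ant0:(4,0)->N->(3,0) | ant1:(0,4)->W->(0,3) | ant2:(0,3)->E->(0,4)
  grid max=3 at (0,3)

(3,0) (0,3) (0,4)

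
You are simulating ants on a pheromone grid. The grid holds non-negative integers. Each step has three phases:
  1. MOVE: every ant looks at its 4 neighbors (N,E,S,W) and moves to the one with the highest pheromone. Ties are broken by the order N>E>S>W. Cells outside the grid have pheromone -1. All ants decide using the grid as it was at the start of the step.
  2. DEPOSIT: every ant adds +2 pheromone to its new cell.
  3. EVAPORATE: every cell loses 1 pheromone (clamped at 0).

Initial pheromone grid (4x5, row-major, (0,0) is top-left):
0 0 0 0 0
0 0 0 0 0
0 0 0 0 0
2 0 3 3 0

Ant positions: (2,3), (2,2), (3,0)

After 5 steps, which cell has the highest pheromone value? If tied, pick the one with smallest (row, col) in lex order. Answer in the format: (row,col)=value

Answer: (3,2)=8

Derivation:
Step 1: ant0:(2,3)->S->(3,3) | ant1:(2,2)->S->(3,2) | ant2:(3,0)->N->(2,0)
  grid max=4 at (3,2)
Step 2: ant0:(3,3)->W->(3,2) | ant1:(3,2)->E->(3,3) | ant2:(2,0)->S->(3,0)
  grid max=5 at (3,2)
Step 3: ant0:(3,2)->E->(3,3) | ant1:(3,3)->W->(3,2) | ant2:(3,0)->N->(2,0)
  grid max=6 at (3,2)
Step 4: ant0:(3,3)->W->(3,2) | ant1:(3,2)->E->(3,3) | ant2:(2,0)->S->(3,0)
  grid max=7 at (3,2)
Step 5: ant0:(3,2)->E->(3,3) | ant1:(3,3)->W->(3,2) | ant2:(3,0)->N->(2,0)
  grid max=8 at (3,2)
Final grid:
  0 0 0 0 0
  0 0 0 0 0
  1 0 0 0 0
  1 0 8 8 0
Max pheromone 8 at (3,2)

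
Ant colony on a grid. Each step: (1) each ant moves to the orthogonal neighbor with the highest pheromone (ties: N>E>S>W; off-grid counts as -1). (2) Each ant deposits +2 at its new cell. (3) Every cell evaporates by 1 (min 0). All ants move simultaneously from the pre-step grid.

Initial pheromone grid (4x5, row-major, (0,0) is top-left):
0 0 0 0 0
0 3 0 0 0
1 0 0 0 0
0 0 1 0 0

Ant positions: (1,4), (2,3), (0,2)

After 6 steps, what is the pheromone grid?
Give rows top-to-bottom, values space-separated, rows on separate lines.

After step 1: ants at (0,4),(1,3),(0,3)
  0 0 0 1 1
  0 2 0 1 0
  0 0 0 0 0
  0 0 0 0 0
After step 2: ants at (0,3),(0,3),(0,4)
  0 0 0 4 2
  0 1 0 0 0
  0 0 0 0 0
  0 0 0 0 0
After step 3: ants at (0,4),(0,4),(0,3)
  0 0 0 5 5
  0 0 0 0 0
  0 0 0 0 0
  0 0 0 0 0
After step 4: ants at (0,3),(0,3),(0,4)
  0 0 0 8 6
  0 0 0 0 0
  0 0 0 0 0
  0 0 0 0 0
After step 5: ants at (0,4),(0,4),(0,3)
  0 0 0 9 9
  0 0 0 0 0
  0 0 0 0 0
  0 0 0 0 0
After step 6: ants at (0,3),(0,3),(0,4)
  0 0 0 12 10
  0 0 0 0 0
  0 0 0 0 0
  0 0 0 0 0

0 0 0 12 10
0 0 0 0 0
0 0 0 0 0
0 0 0 0 0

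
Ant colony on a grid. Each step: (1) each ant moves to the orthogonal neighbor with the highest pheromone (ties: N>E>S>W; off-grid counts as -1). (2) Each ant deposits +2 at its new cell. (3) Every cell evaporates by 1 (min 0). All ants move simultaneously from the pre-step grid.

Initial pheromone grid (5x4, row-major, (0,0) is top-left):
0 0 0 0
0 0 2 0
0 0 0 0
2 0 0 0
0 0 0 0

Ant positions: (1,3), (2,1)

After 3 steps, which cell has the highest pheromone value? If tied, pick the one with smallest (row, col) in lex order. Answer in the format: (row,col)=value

Step 1: ant0:(1,3)->W->(1,2) | ant1:(2,1)->N->(1,1)
  grid max=3 at (1,2)
Step 2: ant0:(1,2)->W->(1,1) | ant1:(1,1)->E->(1,2)
  grid max=4 at (1,2)
Step 3: ant0:(1,1)->E->(1,2) | ant1:(1,2)->W->(1,1)
  grid max=5 at (1,2)
Final grid:
  0 0 0 0
  0 3 5 0
  0 0 0 0
  0 0 0 0
  0 0 0 0
Max pheromone 5 at (1,2)

Answer: (1,2)=5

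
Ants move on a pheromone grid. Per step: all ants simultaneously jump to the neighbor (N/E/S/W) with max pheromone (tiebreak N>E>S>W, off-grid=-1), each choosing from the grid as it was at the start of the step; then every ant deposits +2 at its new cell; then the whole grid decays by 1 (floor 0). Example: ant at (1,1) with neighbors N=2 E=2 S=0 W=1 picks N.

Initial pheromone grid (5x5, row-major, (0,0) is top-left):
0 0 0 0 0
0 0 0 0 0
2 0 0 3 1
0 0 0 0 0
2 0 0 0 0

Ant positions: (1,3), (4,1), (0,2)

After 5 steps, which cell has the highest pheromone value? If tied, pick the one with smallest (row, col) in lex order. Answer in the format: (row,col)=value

Answer: (2,3)=4

Derivation:
Step 1: ant0:(1,3)->S->(2,3) | ant1:(4,1)->W->(4,0) | ant2:(0,2)->E->(0,3)
  grid max=4 at (2,3)
Step 2: ant0:(2,3)->N->(1,3) | ant1:(4,0)->N->(3,0) | ant2:(0,3)->E->(0,4)
  grid max=3 at (2,3)
Step 3: ant0:(1,3)->S->(2,3) | ant1:(3,0)->S->(4,0) | ant2:(0,4)->S->(1,4)
  grid max=4 at (2,3)
Step 4: ant0:(2,3)->N->(1,3) | ant1:(4,0)->N->(3,0) | ant2:(1,4)->N->(0,4)
  grid max=3 at (2,3)
Step 5: ant0:(1,3)->S->(2,3) | ant1:(3,0)->S->(4,0) | ant2:(0,4)->S->(1,4)
  grid max=4 at (2,3)
Final grid:
  0 0 0 0 0
  0 0 0 0 1
  0 0 0 4 0
  0 0 0 0 0
  3 0 0 0 0
Max pheromone 4 at (2,3)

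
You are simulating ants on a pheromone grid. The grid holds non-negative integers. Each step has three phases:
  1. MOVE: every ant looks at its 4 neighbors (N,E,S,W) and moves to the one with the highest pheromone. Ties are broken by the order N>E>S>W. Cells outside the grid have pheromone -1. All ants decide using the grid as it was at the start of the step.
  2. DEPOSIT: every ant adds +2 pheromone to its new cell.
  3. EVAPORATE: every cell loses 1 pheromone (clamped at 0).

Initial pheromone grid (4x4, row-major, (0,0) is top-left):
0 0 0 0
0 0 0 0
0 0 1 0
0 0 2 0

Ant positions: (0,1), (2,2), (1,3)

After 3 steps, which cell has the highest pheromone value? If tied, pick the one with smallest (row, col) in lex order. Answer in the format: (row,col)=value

Answer: (0,2)=3

Derivation:
Step 1: ant0:(0,1)->E->(0,2) | ant1:(2,2)->S->(3,2) | ant2:(1,3)->N->(0,3)
  grid max=3 at (3,2)
Step 2: ant0:(0,2)->E->(0,3) | ant1:(3,2)->N->(2,2) | ant2:(0,3)->W->(0,2)
  grid max=2 at (0,2)
Step 3: ant0:(0,3)->W->(0,2) | ant1:(2,2)->S->(3,2) | ant2:(0,2)->E->(0,3)
  grid max=3 at (0,2)
Final grid:
  0 0 3 3
  0 0 0 0
  0 0 0 0
  0 0 3 0
Max pheromone 3 at (0,2)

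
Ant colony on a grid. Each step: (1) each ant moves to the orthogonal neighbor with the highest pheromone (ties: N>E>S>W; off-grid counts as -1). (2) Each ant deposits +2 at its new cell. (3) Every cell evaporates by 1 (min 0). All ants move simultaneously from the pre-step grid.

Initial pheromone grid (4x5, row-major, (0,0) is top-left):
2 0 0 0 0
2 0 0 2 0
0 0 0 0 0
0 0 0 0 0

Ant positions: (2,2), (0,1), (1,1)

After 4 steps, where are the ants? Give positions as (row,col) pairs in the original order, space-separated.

Step 1: ant0:(2,2)->N->(1,2) | ant1:(0,1)->W->(0,0) | ant2:(1,1)->W->(1,0)
  grid max=3 at (0,0)
Step 2: ant0:(1,2)->E->(1,3) | ant1:(0,0)->S->(1,0) | ant2:(1,0)->N->(0,0)
  grid max=4 at (0,0)
Step 3: ant0:(1,3)->N->(0,3) | ant1:(1,0)->N->(0,0) | ant2:(0,0)->S->(1,0)
  grid max=5 at (0,0)
Step 4: ant0:(0,3)->S->(1,3) | ant1:(0,0)->S->(1,0) | ant2:(1,0)->N->(0,0)
  grid max=6 at (0,0)

(1,3) (1,0) (0,0)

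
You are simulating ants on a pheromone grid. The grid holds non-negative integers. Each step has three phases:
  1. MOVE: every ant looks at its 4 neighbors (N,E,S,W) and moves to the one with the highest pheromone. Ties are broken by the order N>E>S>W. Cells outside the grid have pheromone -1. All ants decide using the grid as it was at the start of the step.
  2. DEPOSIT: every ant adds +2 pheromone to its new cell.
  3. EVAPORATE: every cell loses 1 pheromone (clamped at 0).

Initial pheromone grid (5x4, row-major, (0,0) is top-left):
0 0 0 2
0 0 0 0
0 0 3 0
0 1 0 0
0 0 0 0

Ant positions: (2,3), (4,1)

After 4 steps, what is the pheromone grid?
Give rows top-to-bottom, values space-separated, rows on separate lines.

After step 1: ants at (2,2),(3,1)
  0 0 0 1
  0 0 0 0
  0 0 4 0
  0 2 0 0
  0 0 0 0
After step 2: ants at (1,2),(2,1)
  0 0 0 0
  0 0 1 0
  0 1 3 0
  0 1 0 0
  0 0 0 0
After step 3: ants at (2,2),(2,2)
  0 0 0 0
  0 0 0 0
  0 0 6 0
  0 0 0 0
  0 0 0 0
After step 4: ants at (1,2),(1,2)
  0 0 0 0
  0 0 3 0
  0 0 5 0
  0 0 0 0
  0 0 0 0

0 0 0 0
0 0 3 0
0 0 5 0
0 0 0 0
0 0 0 0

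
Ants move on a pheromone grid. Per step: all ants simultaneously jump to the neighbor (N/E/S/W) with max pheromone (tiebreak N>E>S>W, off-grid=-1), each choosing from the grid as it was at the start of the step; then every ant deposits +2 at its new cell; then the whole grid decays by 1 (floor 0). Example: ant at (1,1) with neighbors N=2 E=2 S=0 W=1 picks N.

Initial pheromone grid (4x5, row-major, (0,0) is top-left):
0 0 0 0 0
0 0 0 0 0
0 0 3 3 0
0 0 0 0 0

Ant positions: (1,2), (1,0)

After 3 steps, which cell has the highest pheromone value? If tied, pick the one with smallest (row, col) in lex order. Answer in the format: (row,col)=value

Answer: (2,2)=4

Derivation:
Step 1: ant0:(1,2)->S->(2,2) | ant1:(1,0)->N->(0,0)
  grid max=4 at (2,2)
Step 2: ant0:(2,2)->E->(2,3) | ant1:(0,0)->E->(0,1)
  grid max=3 at (2,2)
Step 3: ant0:(2,3)->W->(2,2) | ant1:(0,1)->E->(0,2)
  grid max=4 at (2,2)
Final grid:
  0 0 1 0 0
  0 0 0 0 0
  0 0 4 2 0
  0 0 0 0 0
Max pheromone 4 at (2,2)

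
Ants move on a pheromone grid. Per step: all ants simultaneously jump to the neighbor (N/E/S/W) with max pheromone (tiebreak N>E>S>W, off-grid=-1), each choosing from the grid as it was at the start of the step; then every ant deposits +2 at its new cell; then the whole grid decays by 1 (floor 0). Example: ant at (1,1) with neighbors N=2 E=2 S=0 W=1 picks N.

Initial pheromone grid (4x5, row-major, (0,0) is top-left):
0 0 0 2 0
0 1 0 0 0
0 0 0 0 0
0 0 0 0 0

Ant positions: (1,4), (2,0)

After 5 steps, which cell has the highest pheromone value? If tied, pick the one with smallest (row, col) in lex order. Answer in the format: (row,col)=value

Answer: (0,3)=3

Derivation:
Step 1: ant0:(1,4)->N->(0,4) | ant1:(2,0)->N->(1,0)
  grid max=1 at (0,3)
Step 2: ant0:(0,4)->W->(0,3) | ant1:(1,0)->N->(0,0)
  grid max=2 at (0,3)
Step 3: ant0:(0,3)->E->(0,4) | ant1:(0,0)->E->(0,1)
  grid max=1 at (0,1)
Step 4: ant0:(0,4)->W->(0,3) | ant1:(0,1)->E->(0,2)
  grid max=2 at (0,3)
Step 5: ant0:(0,3)->W->(0,2) | ant1:(0,2)->E->(0,3)
  grid max=3 at (0,3)
Final grid:
  0 0 2 3 0
  0 0 0 0 0
  0 0 0 0 0
  0 0 0 0 0
Max pheromone 3 at (0,3)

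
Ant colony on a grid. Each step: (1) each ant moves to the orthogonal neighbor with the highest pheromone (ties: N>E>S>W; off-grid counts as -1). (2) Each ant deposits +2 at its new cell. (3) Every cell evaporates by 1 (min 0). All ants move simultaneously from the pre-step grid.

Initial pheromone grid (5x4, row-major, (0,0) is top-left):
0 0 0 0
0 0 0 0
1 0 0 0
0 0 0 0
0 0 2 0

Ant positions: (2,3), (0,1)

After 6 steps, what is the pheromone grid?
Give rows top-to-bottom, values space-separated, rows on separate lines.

After step 1: ants at (1,3),(0,2)
  0 0 1 0
  0 0 0 1
  0 0 0 0
  0 0 0 0
  0 0 1 0
After step 2: ants at (0,3),(0,3)
  0 0 0 3
  0 0 0 0
  0 0 0 0
  0 0 0 0
  0 0 0 0
After step 3: ants at (1,3),(1,3)
  0 0 0 2
  0 0 0 3
  0 0 0 0
  0 0 0 0
  0 0 0 0
After step 4: ants at (0,3),(0,3)
  0 0 0 5
  0 0 0 2
  0 0 0 0
  0 0 0 0
  0 0 0 0
After step 5: ants at (1,3),(1,3)
  0 0 0 4
  0 0 0 5
  0 0 0 0
  0 0 0 0
  0 0 0 0
After step 6: ants at (0,3),(0,3)
  0 0 0 7
  0 0 0 4
  0 0 0 0
  0 0 0 0
  0 0 0 0

0 0 0 7
0 0 0 4
0 0 0 0
0 0 0 0
0 0 0 0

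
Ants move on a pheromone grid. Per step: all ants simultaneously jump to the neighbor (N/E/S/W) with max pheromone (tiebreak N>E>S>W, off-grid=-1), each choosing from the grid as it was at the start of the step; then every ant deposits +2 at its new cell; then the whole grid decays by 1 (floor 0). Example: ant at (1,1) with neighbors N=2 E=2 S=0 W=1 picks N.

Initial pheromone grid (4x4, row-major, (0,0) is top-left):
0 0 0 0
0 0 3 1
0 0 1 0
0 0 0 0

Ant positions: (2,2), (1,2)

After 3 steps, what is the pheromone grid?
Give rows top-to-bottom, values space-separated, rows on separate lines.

After step 1: ants at (1,2),(1,3)
  0 0 0 0
  0 0 4 2
  0 0 0 0
  0 0 0 0
After step 2: ants at (1,3),(1,2)
  0 0 0 0
  0 0 5 3
  0 0 0 0
  0 0 0 0
After step 3: ants at (1,2),(1,3)
  0 0 0 0
  0 0 6 4
  0 0 0 0
  0 0 0 0

0 0 0 0
0 0 6 4
0 0 0 0
0 0 0 0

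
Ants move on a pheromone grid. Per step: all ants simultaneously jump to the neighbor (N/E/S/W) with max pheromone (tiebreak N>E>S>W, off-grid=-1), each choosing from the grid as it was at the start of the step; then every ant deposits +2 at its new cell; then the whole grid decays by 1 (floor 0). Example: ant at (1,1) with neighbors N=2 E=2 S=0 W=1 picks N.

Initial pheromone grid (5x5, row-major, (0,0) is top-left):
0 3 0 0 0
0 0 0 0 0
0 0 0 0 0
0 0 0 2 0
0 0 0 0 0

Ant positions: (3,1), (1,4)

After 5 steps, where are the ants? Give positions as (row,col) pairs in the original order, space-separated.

Step 1: ant0:(3,1)->N->(2,1) | ant1:(1,4)->N->(0,4)
  grid max=2 at (0,1)
Step 2: ant0:(2,1)->N->(1,1) | ant1:(0,4)->S->(1,4)
  grid max=1 at (0,1)
Step 3: ant0:(1,1)->N->(0,1) | ant1:(1,4)->N->(0,4)
  grid max=2 at (0,1)
Step 4: ant0:(0,1)->E->(0,2) | ant1:(0,4)->S->(1,4)
  grid max=1 at (0,1)
Step 5: ant0:(0,2)->W->(0,1) | ant1:(1,4)->N->(0,4)
  grid max=2 at (0,1)

(0,1) (0,4)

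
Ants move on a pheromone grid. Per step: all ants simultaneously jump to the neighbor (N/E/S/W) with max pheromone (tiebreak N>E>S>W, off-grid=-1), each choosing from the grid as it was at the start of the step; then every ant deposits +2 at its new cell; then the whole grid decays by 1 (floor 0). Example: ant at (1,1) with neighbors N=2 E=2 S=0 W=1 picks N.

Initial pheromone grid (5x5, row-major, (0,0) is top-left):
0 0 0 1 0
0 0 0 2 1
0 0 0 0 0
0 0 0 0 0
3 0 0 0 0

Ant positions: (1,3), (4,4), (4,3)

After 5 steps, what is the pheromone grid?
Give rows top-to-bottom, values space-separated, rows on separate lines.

After step 1: ants at (0,3),(3,4),(3,3)
  0 0 0 2 0
  0 0 0 1 0
  0 0 0 0 0
  0 0 0 1 1
  2 0 0 0 0
After step 2: ants at (1,3),(3,3),(3,4)
  0 0 0 1 0
  0 0 0 2 0
  0 0 0 0 0
  0 0 0 2 2
  1 0 0 0 0
After step 3: ants at (0,3),(3,4),(3,3)
  0 0 0 2 0
  0 0 0 1 0
  0 0 0 0 0
  0 0 0 3 3
  0 0 0 0 0
After step 4: ants at (1,3),(3,3),(3,4)
  0 0 0 1 0
  0 0 0 2 0
  0 0 0 0 0
  0 0 0 4 4
  0 0 0 0 0
After step 5: ants at (0,3),(3,4),(3,3)
  0 0 0 2 0
  0 0 0 1 0
  0 0 0 0 0
  0 0 0 5 5
  0 0 0 0 0

0 0 0 2 0
0 0 0 1 0
0 0 0 0 0
0 0 0 5 5
0 0 0 0 0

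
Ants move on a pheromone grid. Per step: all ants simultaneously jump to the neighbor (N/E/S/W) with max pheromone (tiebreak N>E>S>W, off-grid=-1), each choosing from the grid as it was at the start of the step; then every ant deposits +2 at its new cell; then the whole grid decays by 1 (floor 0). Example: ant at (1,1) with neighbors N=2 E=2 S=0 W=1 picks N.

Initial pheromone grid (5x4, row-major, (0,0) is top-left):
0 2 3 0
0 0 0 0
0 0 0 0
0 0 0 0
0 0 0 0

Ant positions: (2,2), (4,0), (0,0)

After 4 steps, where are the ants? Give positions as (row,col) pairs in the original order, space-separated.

Step 1: ant0:(2,2)->N->(1,2) | ant1:(4,0)->N->(3,0) | ant2:(0,0)->E->(0,1)
  grid max=3 at (0,1)
Step 2: ant0:(1,2)->N->(0,2) | ant1:(3,0)->N->(2,0) | ant2:(0,1)->E->(0,2)
  grid max=5 at (0,2)
Step 3: ant0:(0,2)->W->(0,1) | ant1:(2,0)->N->(1,0) | ant2:(0,2)->W->(0,1)
  grid max=5 at (0,1)
Step 4: ant0:(0,1)->E->(0,2) | ant1:(1,0)->N->(0,0) | ant2:(0,1)->E->(0,2)
  grid max=7 at (0,2)

(0,2) (0,0) (0,2)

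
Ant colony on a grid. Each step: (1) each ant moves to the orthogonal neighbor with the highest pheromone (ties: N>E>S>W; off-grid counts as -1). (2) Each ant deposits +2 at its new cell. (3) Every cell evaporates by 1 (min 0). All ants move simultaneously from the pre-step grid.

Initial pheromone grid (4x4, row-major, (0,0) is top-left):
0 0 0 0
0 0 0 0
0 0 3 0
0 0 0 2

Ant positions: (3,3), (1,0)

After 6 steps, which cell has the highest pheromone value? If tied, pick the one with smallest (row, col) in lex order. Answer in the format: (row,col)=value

Answer: (2,2)=5

Derivation:
Step 1: ant0:(3,3)->N->(2,3) | ant1:(1,0)->N->(0,0)
  grid max=2 at (2,2)
Step 2: ant0:(2,3)->W->(2,2) | ant1:(0,0)->E->(0,1)
  grid max=3 at (2,2)
Step 3: ant0:(2,2)->N->(1,2) | ant1:(0,1)->E->(0,2)
  grid max=2 at (2,2)
Step 4: ant0:(1,2)->S->(2,2) | ant1:(0,2)->S->(1,2)
  grid max=3 at (2,2)
Step 5: ant0:(2,2)->N->(1,2) | ant1:(1,2)->S->(2,2)
  grid max=4 at (2,2)
Step 6: ant0:(1,2)->S->(2,2) | ant1:(2,2)->N->(1,2)
  grid max=5 at (2,2)
Final grid:
  0 0 0 0
  0 0 4 0
  0 0 5 0
  0 0 0 0
Max pheromone 5 at (2,2)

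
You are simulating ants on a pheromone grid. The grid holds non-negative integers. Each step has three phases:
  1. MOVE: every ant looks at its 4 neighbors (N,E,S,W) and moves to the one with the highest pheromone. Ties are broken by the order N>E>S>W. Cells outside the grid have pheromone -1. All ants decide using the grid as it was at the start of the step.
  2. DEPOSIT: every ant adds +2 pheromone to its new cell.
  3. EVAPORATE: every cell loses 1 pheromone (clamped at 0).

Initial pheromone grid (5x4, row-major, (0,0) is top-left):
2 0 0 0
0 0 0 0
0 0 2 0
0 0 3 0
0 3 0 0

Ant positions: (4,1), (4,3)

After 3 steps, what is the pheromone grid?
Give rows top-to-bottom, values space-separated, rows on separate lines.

After step 1: ants at (3,1),(3,3)
  1 0 0 0
  0 0 0 0
  0 0 1 0
  0 1 2 1
  0 2 0 0
After step 2: ants at (3,2),(3,2)
  0 0 0 0
  0 0 0 0
  0 0 0 0
  0 0 5 0
  0 1 0 0
After step 3: ants at (2,2),(2,2)
  0 0 0 0
  0 0 0 0
  0 0 3 0
  0 0 4 0
  0 0 0 0

0 0 0 0
0 0 0 0
0 0 3 0
0 0 4 0
0 0 0 0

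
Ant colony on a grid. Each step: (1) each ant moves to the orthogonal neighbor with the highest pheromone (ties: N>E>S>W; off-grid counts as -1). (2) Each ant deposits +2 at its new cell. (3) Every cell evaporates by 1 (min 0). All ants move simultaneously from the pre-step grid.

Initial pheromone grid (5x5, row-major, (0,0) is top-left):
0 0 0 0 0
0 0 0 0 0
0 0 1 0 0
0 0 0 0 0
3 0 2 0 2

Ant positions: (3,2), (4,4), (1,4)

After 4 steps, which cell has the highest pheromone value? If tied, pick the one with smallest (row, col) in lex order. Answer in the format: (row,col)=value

Answer: (4,2)=2

Derivation:
Step 1: ant0:(3,2)->S->(4,2) | ant1:(4,4)->N->(3,4) | ant2:(1,4)->N->(0,4)
  grid max=3 at (4,2)
Step 2: ant0:(4,2)->N->(3,2) | ant1:(3,4)->S->(4,4) | ant2:(0,4)->S->(1,4)
  grid max=2 at (4,2)
Step 3: ant0:(3,2)->S->(4,2) | ant1:(4,4)->N->(3,4) | ant2:(1,4)->N->(0,4)
  grid max=3 at (4,2)
Step 4: ant0:(4,2)->N->(3,2) | ant1:(3,4)->S->(4,4) | ant2:(0,4)->S->(1,4)
  grid max=2 at (4,2)
Final grid:
  0 0 0 0 0
  0 0 0 0 1
  0 0 0 0 0
  0 0 1 0 0
  0 0 2 0 2
Max pheromone 2 at (4,2)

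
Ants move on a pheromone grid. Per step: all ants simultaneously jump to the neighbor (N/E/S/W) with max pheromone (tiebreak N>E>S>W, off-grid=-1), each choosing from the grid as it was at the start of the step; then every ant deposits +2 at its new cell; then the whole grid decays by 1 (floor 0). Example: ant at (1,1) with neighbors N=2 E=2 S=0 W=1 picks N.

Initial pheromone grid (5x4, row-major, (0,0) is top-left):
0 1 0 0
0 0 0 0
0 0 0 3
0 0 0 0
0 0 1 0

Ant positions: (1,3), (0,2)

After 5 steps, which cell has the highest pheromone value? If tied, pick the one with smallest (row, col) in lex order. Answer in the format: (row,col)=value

Step 1: ant0:(1,3)->S->(2,3) | ant1:(0,2)->W->(0,1)
  grid max=4 at (2,3)
Step 2: ant0:(2,3)->N->(1,3) | ant1:(0,1)->E->(0,2)
  grid max=3 at (2,3)
Step 3: ant0:(1,3)->S->(2,3) | ant1:(0,2)->W->(0,1)
  grid max=4 at (2,3)
Step 4: ant0:(2,3)->N->(1,3) | ant1:(0,1)->E->(0,2)
  grid max=3 at (2,3)
Step 5: ant0:(1,3)->S->(2,3) | ant1:(0,2)->W->(0,1)
  grid max=4 at (2,3)
Final grid:
  0 2 0 0
  0 0 0 0
  0 0 0 4
  0 0 0 0
  0 0 0 0
Max pheromone 4 at (2,3)

Answer: (2,3)=4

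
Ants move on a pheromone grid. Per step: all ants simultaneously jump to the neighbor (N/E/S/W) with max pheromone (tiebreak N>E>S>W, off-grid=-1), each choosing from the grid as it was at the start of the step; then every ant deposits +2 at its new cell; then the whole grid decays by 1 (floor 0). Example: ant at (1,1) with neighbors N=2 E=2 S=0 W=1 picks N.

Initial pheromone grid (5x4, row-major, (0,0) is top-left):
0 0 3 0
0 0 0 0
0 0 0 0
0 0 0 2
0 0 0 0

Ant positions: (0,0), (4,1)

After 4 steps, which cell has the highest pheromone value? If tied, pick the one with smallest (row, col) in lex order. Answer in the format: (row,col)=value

Answer: (0,2)=3

Derivation:
Step 1: ant0:(0,0)->E->(0,1) | ant1:(4,1)->N->(3,1)
  grid max=2 at (0,2)
Step 2: ant0:(0,1)->E->(0,2) | ant1:(3,1)->N->(2,1)
  grid max=3 at (0,2)
Step 3: ant0:(0,2)->E->(0,3) | ant1:(2,1)->N->(1,1)
  grid max=2 at (0,2)
Step 4: ant0:(0,3)->W->(0,2) | ant1:(1,1)->N->(0,1)
  grid max=3 at (0,2)
Final grid:
  0 1 3 0
  0 0 0 0
  0 0 0 0
  0 0 0 0
  0 0 0 0
Max pheromone 3 at (0,2)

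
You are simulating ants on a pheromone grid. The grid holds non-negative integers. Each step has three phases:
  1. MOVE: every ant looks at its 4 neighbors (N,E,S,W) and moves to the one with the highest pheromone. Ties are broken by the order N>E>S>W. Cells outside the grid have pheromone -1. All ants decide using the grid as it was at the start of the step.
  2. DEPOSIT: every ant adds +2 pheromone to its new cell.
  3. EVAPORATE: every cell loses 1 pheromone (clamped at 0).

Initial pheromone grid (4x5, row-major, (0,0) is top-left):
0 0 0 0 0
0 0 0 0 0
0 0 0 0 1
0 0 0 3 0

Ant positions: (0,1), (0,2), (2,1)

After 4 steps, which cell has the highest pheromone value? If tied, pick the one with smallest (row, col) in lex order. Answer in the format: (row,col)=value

Step 1: ant0:(0,1)->E->(0,2) | ant1:(0,2)->E->(0,3) | ant2:(2,1)->N->(1,1)
  grid max=2 at (3,3)
Step 2: ant0:(0,2)->E->(0,3) | ant1:(0,3)->W->(0,2) | ant2:(1,1)->N->(0,1)
  grid max=2 at (0,2)
Step 3: ant0:(0,3)->W->(0,2) | ant1:(0,2)->E->(0,3) | ant2:(0,1)->E->(0,2)
  grid max=5 at (0,2)
Step 4: ant0:(0,2)->E->(0,3) | ant1:(0,3)->W->(0,2) | ant2:(0,2)->E->(0,3)
  grid max=6 at (0,2)
Final grid:
  0 0 6 6 0
  0 0 0 0 0
  0 0 0 0 0
  0 0 0 0 0
Max pheromone 6 at (0,2)

Answer: (0,2)=6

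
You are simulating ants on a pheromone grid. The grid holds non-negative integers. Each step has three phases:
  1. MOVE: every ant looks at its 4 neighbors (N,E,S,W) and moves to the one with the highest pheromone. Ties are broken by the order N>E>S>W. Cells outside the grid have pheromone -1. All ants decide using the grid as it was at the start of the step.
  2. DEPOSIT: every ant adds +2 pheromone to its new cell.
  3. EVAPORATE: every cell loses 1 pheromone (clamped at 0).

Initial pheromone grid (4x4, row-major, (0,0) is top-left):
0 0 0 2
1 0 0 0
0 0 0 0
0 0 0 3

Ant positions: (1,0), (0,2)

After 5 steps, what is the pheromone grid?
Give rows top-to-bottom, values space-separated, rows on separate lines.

After step 1: ants at (0,0),(0,3)
  1 0 0 3
  0 0 0 0
  0 0 0 0
  0 0 0 2
After step 2: ants at (0,1),(1,3)
  0 1 0 2
  0 0 0 1
  0 0 0 0
  0 0 0 1
After step 3: ants at (0,2),(0,3)
  0 0 1 3
  0 0 0 0
  0 0 0 0
  0 0 0 0
After step 4: ants at (0,3),(0,2)
  0 0 2 4
  0 0 0 0
  0 0 0 0
  0 0 0 0
After step 5: ants at (0,2),(0,3)
  0 0 3 5
  0 0 0 0
  0 0 0 0
  0 0 0 0

0 0 3 5
0 0 0 0
0 0 0 0
0 0 0 0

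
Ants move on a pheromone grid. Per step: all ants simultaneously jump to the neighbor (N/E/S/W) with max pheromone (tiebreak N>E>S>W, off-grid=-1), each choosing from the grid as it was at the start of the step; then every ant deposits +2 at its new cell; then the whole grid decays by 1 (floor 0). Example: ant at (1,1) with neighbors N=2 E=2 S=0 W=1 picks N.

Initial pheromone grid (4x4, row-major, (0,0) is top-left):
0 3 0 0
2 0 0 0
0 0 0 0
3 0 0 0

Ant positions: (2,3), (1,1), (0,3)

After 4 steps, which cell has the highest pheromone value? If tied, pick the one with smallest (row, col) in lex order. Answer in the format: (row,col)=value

Step 1: ant0:(2,3)->N->(1,3) | ant1:(1,1)->N->(0,1) | ant2:(0,3)->S->(1,3)
  grid max=4 at (0,1)
Step 2: ant0:(1,3)->N->(0,3) | ant1:(0,1)->E->(0,2) | ant2:(1,3)->N->(0,3)
  grid max=3 at (0,1)
Step 3: ant0:(0,3)->S->(1,3) | ant1:(0,2)->E->(0,3) | ant2:(0,3)->S->(1,3)
  grid max=5 at (1,3)
Step 4: ant0:(1,3)->N->(0,3) | ant1:(0,3)->S->(1,3) | ant2:(1,3)->N->(0,3)
  grid max=7 at (0,3)
Final grid:
  0 1 0 7
  0 0 0 6
  0 0 0 0
  0 0 0 0
Max pheromone 7 at (0,3)

Answer: (0,3)=7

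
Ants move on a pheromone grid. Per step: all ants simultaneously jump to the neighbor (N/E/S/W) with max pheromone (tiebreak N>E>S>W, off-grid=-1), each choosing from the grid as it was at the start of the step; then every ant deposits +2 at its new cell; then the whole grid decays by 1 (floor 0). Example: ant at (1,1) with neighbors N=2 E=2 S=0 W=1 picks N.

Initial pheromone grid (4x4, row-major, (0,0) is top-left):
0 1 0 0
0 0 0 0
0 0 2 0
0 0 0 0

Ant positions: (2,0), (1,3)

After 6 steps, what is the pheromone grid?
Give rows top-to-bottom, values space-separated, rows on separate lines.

After step 1: ants at (1,0),(0,3)
  0 0 0 1
  1 0 0 0
  0 0 1 0
  0 0 0 0
After step 2: ants at (0,0),(1,3)
  1 0 0 0
  0 0 0 1
  0 0 0 0
  0 0 0 0
After step 3: ants at (0,1),(0,3)
  0 1 0 1
  0 0 0 0
  0 0 0 0
  0 0 0 0
After step 4: ants at (0,2),(1,3)
  0 0 1 0
  0 0 0 1
  0 0 0 0
  0 0 0 0
After step 5: ants at (0,3),(0,3)
  0 0 0 3
  0 0 0 0
  0 0 0 0
  0 0 0 0
After step 6: ants at (1,3),(1,3)
  0 0 0 2
  0 0 0 3
  0 0 0 0
  0 0 0 0

0 0 0 2
0 0 0 3
0 0 0 0
0 0 0 0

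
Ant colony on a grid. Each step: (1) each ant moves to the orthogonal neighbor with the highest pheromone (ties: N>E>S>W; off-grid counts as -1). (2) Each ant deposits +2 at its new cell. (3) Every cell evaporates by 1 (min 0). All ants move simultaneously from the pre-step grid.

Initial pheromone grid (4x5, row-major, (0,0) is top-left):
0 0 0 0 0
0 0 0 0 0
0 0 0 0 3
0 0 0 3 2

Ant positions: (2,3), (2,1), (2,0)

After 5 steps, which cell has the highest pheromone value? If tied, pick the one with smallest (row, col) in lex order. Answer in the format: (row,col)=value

Answer: (1,0)=5

Derivation:
Step 1: ant0:(2,3)->E->(2,4) | ant1:(2,1)->N->(1,1) | ant2:(2,0)->N->(1,0)
  grid max=4 at (2,4)
Step 2: ant0:(2,4)->S->(3,4) | ant1:(1,1)->W->(1,0) | ant2:(1,0)->E->(1,1)
  grid max=3 at (2,4)
Step 3: ant0:(3,4)->N->(2,4) | ant1:(1,0)->E->(1,1) | ant2:(1,1)->W->(1,0)
  grid max=4 at (2,4)
Step 4: ant0:(2,4)->S->(3,4) | ant1:(1,1)->W->(1,0) | ant2:(1,0)->E->(1,1)
  grid max=4 at (1,0)
Step 5: ant0:(3,4)->N->(2,4) | ant1:(1,0)->E->(1,1) | ant2:(1,1)->W->(1,0)
  grid max=5 at (1,0)
Final grid:
  0 0 0 0 0
  5 5 0 0 0
  0 0 0 0 4
  0 0 0 0 1
Max pheromone 5 at (1,0)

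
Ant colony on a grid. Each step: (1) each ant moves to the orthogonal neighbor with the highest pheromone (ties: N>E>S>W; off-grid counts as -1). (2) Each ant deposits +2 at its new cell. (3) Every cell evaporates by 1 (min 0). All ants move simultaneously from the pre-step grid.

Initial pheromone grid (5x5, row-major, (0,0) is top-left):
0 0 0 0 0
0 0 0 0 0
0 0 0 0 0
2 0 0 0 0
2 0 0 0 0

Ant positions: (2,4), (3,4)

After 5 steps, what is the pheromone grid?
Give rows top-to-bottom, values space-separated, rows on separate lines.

After step 1: ants at (1,4),(2,4)
  0 0 0 0 0
  0 0 0 0 1
  0 0 0 0 1
  1 0 0 0 0
  1 0 0 0 0
After step 2: ants at (2,4),(1,4)
  0 0 0 0 0
  0 0 0 0 2
  0 0 0 0 2
  0 0 0 0 0
  0 0 0 0 0
After step 3: ants at (1,4),(2,4)
  0 0 0 0 0
  0 0 0 0 3
  0 0 0 0 3
  0 0 0 0 0
  0 0 0 0 0
After step 4: ants at (2,4),(1,4)
  0 0 0 0 0
  0 0 0 0 4
  0 0 0 0 4
  0 0 0 0 0
  0 0 0 0 0
After step 5: ants at (1,4),(2,4)
  0 0 0 0 0
  0 0 0 0 5
  0 0 0 0 5
  0 0 0 0 0
  0 0 0 0 0

0 0 0 0 0
0 0 0 0 5
0 0 0 0 5
0 0 0 0 0
0 0 0 0 0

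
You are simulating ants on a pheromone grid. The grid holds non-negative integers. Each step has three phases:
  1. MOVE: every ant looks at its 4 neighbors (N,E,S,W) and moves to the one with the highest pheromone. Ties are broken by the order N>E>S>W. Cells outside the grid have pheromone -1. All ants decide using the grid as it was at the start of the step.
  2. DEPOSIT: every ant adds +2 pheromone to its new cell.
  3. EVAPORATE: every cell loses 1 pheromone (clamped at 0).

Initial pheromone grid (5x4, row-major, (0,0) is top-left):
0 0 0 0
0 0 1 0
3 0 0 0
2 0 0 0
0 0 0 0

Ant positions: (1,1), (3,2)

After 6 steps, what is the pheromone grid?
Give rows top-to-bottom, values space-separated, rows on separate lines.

After step 1: ants at (1,2),(2,2)
  0 0 0 0
  0 0 2 0
  2 0 1 0
  1 0 0 0
  0 0 0 0
After step 2: ants at (2,2),(1,2)
  0 0 0 0
  0 0 3 0
  1 0 2 0
  0 0 0 0
  0 0 0 0
After step 3: ants at (1,2),(2,2)
  0 0 0 0
  0 0 4 0
  0 0 3 0
  0 0 0 0
  0 0 0 0
After step 4: ants at (2,2),(1,2)
  0 0 0 0
  0 0 5 0
  0 0 4 0
  0 0 0 0
  0 0 0 0
After step 5: ants at (1,2),(2,2)
  0 0 0 0
  0 0 6 0
  0 0 5 0
  0 0 0 0
  0 0 0 0
After step 6: ants at (2,2),(1,2)
  0 0 0 0
  0 0 7 0
  0 0 6 0
  0 0 0 0
  0 0 0 0

0 0 0 0
0 0 7 0
0 0 6 0
0 0 0 0
0 0 0 0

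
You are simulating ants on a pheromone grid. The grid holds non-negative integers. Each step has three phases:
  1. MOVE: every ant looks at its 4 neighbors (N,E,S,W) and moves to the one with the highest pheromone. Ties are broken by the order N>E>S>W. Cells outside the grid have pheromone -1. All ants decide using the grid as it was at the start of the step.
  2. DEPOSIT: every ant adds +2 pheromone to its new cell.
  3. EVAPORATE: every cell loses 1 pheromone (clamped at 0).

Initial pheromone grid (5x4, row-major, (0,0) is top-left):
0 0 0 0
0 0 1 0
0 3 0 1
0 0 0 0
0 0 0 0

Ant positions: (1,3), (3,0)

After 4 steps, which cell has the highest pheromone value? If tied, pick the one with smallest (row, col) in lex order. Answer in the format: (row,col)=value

Step 1: ant0:(1,3)->S->(2,3) | ant1:(3,0)->N->(2,0)
  grid max=2 at (2,1)
Step 2: ant0:(2,3)->N->(1,3) | ant1:(2,0)->E->(2,1)
  grid max=3 at (2,1)
Step 3: ant0:(1,3)->S->(2,3) | ant1:(2,1)->N->(1,1)
  grid max=2 at (2,1)
Step 4: ant0:(2,3)->N->(1,3) | ant1:(1,1)->S->(2,1)
  grid max=3 at (2,1)
Final grid:
  0 0 0 0
  0 0 0 1
  0 3 0 1
  0 0 0 0
  0 0 0 0
Max pheromone 3 at (2,1)

Answer: (2,1)=3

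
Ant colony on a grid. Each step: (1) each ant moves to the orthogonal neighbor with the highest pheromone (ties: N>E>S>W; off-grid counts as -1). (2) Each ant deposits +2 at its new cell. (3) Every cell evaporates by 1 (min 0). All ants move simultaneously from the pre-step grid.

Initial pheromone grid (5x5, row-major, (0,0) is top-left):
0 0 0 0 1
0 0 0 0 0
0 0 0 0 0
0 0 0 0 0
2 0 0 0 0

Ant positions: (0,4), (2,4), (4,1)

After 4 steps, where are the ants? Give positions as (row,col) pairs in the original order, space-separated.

Step 1: ant0:(0,4)->S->(1,4) | ant1:(2,4)->N->(1,4) | ant2:(4,1)->W->(4,0)
  grid max=3 at (1,4)
Step 2: ant0:(1,4)->N->(0,4) | ant1:(1,4)->N->(0,4) | ant2:(4,0)->N->(3,0)
  grid max=3 at (0,4)
Step 3: ant0:(0,4)->S->(1,4) | ant1:(0,4)->S->(1,4) | ant2:(3,0)->S->(4,0)
  grid max=5 at (1,4)
Step 4: ant0:(1,4)->N->(0,4) | ant1:(1,4)->N->(0,4) | ant2:(4,0)->N->(3,0)
  grid max=5 at (0,4)

(0,4) (0,4) (3,0)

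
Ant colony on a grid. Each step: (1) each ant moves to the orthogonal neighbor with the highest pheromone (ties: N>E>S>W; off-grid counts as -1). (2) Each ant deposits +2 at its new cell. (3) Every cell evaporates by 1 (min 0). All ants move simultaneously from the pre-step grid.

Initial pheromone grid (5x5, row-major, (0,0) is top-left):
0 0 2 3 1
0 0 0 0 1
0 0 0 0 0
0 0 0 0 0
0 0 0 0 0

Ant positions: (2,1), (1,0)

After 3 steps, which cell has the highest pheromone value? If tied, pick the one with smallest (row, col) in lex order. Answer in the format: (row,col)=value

Answer: (0,2)=3

Derivation:
Step 1: ant0:(2,1)->N->(1,1) | ant1:(1,0)->N->(0,0)
  grid max=2 at (0,3)
Step 2: ant0:(1,1)->N->(0,1) | ant1:(0,0)->E->(0,1)
  grid max=3 at (0,1)
Step 3: ant0:(0,1)->E->(0,2) | ant1:(0,1)->E->(0,2)
  grid max=3 at (0,2)
Final grid:
  0 2 3 0 0
  0 0 0 0 0
  0 0 0 0 0
  0 0 0 0 0
  0 0 0 0 0
Max pheromone 3 at (0,2)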